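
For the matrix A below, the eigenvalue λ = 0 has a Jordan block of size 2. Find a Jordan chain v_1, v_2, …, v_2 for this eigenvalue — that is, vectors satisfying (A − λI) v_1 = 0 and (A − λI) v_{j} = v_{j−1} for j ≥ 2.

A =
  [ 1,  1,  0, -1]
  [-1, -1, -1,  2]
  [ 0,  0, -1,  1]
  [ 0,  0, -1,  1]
A Jordan chain for λ = 0 of length 2:
v_1 = (1, -1, 0, 0)ᵀ
v_2 = (1, 0, 0, 0)ᵀ

Let N = A − (0)·I. We want v_2 with N^2 v_2 = 0 but N^1 v_2 ≠ 0; then v_{j-1} := N · v_j for j = 2, …, 2.

Pick v_2 = (1, 0, 0, 0)ᵀ.
Then v_1 = N · v_2 = (1, -1, 0, 0)ᵀ.

Sanity check: (A − (0)·I) v_1 = (0, 0, 0, 0)ᵀ = 0. ✓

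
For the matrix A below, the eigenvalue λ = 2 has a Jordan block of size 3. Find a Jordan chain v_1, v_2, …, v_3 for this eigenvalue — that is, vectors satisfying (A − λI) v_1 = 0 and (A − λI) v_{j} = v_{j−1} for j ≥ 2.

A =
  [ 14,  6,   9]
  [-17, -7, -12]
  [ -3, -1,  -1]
A Jordan chain for λ = 2 of length 3:
v_1 = (15, -15, -10)ᵀ
v_2 = (12, -17, -3)ᵀ
v_3 = (1, 0, 0)ᵀ

Let N = A − (2)·I. We want v_3 with N^3 v_3 = 0 but N^2 v_3 ≠ 0; then v_{j-1} := N · v_j for j = 3, …, 2.

Pick v_3 = (1, 0, 0)ᵀ.
Then v_2 = N · v_3 = (12, -17, -3)ᵀ.
Then v_1 = N · v_2 = (15, -15, -10)ᵀ.

Sanity check: (A − (2)·I) v_1 = (0, 0, 0)ᵀ = 0. ✓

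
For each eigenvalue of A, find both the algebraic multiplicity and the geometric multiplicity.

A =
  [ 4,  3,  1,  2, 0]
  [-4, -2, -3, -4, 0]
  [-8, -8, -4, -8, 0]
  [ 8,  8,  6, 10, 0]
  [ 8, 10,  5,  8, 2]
λ = 2: alg = 5, geom = 3

Step 1 — factor the characteristic polynomial to read off the algebraic multiplicities:
  χ_A(x) = (x - 2)^5

Step 2 — compute geometric multiplicities via the rank-nullity identity g(λ) = n − rank(A − λI):
  rank(A − (2)·I) = 2, so dim ker(A − (2)·I) = n − 2 = 3

Summary:
  λ = 2: algebraic multiplicity = 5, geometric multiplicity = 3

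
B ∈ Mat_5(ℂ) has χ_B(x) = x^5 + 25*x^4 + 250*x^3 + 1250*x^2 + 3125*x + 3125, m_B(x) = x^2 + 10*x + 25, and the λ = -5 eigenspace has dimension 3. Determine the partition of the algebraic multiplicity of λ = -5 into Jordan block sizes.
Block sizes for λ = -5: [2, 2, 1]

Step 1 — from the characteristic polynomial, algebraic multiplicity of λ = -5 is 5. From dim ker(B − (-5)·I) = 3, there are exactly 3 Jordan blocks for λ = -5.
Step 2 — from the minimal polynomial, the factor (x + 5)^2 tells us the largest block for λ = -5 has size 2.
Step 3 — with total size 5, 3 blocks, and largest block 2, the block sizes (in nonincreasing order) are [2, 2, 1].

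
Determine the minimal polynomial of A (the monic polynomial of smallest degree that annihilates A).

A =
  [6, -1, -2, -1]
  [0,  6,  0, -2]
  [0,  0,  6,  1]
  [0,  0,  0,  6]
x^2 - 12*x + 36

The characteristic polynomial is χ_A(x) = (x - 6)^4, so the eigenvalues are known. The minimal polynomial is
  m_A(x) = Π_λ (x − λ)^{k_λ}
where k_λ is the size of the *largest* Jordan block for λ (equivalently, the smallest k with (A − λI)^k v = 0 for every generalised eigenvector v of λ).

  λ = 6: largest Jordan block has size 2, contributing (x − 6)^2

So m_A(x) = (x - 6)^2 = x^2 - 12*x + 36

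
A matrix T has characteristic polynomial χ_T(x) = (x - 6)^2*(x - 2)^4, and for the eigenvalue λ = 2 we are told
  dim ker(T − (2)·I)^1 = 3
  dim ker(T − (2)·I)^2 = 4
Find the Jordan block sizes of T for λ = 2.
Block sizes for λ = 2: [2, 1, 1]

From the dimensions of kernels of powers, the number of Jordan blocks of size at least j is d_j − d_{j−1} where d_j = dim ker(N^j) (with d_0 = 0). Computing the differences gives [3, 1].
The number of blocks of size exactly k is (#blocks of size ≥ k) − (#blocks of size ≥ k + 1), so the partition is: 2 block(s) of size 1, 1 block(s) of size 2.
In nonincreasing order the block sizes are [2, 1, 1].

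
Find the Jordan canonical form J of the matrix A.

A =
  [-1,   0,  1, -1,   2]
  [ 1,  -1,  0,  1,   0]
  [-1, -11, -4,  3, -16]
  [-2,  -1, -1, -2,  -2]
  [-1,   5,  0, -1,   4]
J_2(-2) ⊕ J_2(-2) ⊕ J_1(4)

The characteristic polynomial is
  det(x·I − A) = x^5 + 4*x^4 - 8*x^3 - 64*x^2 - 112*x - 64 = (x - 4)*(x + 2)^4

Eigenvalues and multiplicities (the geometric multiplicity of λ is n − rank(A − λI), which equals the number of Jordan blocks for λ):
  λ = -2: algebraic multiplicity = 4, geometric multiplicity = 2
  λ = 4: algebraic multiplicity = 1, geometric multiplicity = 1

Determining the block sizes for each eigenvalue:
  λ = -2: with am = 4 and gm = 2, the partition is not yet determined (e.g. several partitions of 4 into 2 parts exist). Let N = A − (-2)·I. Computing rank(N^1) = 3, rank(N^2) = 1; the number of blocks of size ≥ j is rank(N^{j−1}) − rank(N^j), giving [2, 2]. So we have 2 block(s) of size 2 → block sizes [2, 2]
  λ = 4: one block (gm = 1), so the single block has size am = 1 → block sizes [1]

Assembling the blocks gives a Jordan form
J =
  [-2,  1,  0,  0, 0]
  [ 0, -2,  0,  0, 0]
  [ 0,  0, -2,  1, 0]
  [ 0,  0,  0, -2, 0]
  [ 0,  0,  0,  0, 4]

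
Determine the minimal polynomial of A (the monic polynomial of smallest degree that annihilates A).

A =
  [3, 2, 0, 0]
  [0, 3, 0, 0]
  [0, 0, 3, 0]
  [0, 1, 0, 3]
x^2 - 6*x + 9

The characteristic polynomial is χ_A(x) = (x - 3)^4, so the eigenvalues are known. The minimal polynomial is
  m_A(x) = Π_λ (x − λ)^{k_λ}
where k_λ is the size of the *largest* Jordan block for λ (equivalently, the smallest k with (A − λI)^k v = 0 for every generalised eigenvector v of λ).

  λ = 3: largest Jordan block has size 2, contributing (x − 3)^2

So m_A(x) = (x - 3)^2 = x^2 - 6*x + 9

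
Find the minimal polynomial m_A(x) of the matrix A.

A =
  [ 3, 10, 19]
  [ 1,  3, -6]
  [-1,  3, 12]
x^3 - 18*x^2 + 108*x - 216

The characteristic polynomial is χ_A(x) = (x - 6)^3, so the eigenvalues are known. The minimal polynomial is
  m_A(x) = Π_λ (x − λ)^{k_λ}
where k_λ is the size of the *largest* Jordan block for λ (equivalently, the smallest k with (A − λI)^k v = 0 for every generalised eigenvector v of λ).

  λ = 6: largest Jordan block has size 3, contributing (x − 6)^3

So m_A(x) = (x - 6)^3 = x^3 - 18*x^2 + 108*x - 216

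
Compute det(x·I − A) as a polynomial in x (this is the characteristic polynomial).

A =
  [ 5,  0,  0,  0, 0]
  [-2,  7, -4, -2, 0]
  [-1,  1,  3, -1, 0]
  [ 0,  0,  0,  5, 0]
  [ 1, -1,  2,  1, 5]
x^5 - 25*x^4 + 250*x^3 - 1250*x^2 + 3125*x - 3125

Expanding det(x·I − A) (e.g. by cofactor expansion or by noting that A is similar to its Jordan form J, which has the same characteristic polynomial as A) gives
  χ_A(x) = x^5 - 25*x^4 + 250*x^3 - 1250*x^2 + 3125*x - 3125
which factors as (x - 5)^5. The eigenvalues (with algebraic multiplicities) are λ = 5 with multiplicity 5.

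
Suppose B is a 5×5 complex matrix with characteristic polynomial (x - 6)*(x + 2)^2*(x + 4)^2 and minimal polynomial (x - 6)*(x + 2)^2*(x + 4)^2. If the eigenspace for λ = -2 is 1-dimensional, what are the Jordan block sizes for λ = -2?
Block sizes for λ = -2: [2]

Step 1 — from the characteristic polynomial, algebraic multiplicity of λ = -2 is 2. From dim ker(B − (-2)·I) = 1, there are exactly 1 Jordan blocks for λ = -2.
Step 2 — from the minimal polynomial, the factor (x + 2)^2 tells us the largest block for λ = -2 has size 2.
Step 3 — with total size 2, 1 blocks, and largest block 2, the block sizes (in nonincreasing order) are [2].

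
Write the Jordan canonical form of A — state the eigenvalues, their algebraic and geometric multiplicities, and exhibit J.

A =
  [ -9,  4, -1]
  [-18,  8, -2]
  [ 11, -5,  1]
J_3(0)

The characteristic polynomial is
  det(x·I − A) = x^3

Eigenvalues and multiplicities (the geometric multiplicity of λ is n − rank(A − λI), which equals the number of Jordan blocks for λ):
  λ = 0: algebraic multiplicity = 3, geometric multiplicity = 1

Determining the block sizes for each eigenvalue:
  λ = 0: one block (gm = 1), so the single block has size am = 3 → block sizes [3]

Assembling the blocks gives a Jordan form
J =
  [0, 1, 0]
  [0, 0, 1]
  [0, 0, 0]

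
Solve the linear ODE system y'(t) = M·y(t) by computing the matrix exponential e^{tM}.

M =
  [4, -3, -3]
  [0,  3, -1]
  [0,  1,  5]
e^{tM} =
  [exp(4*t), -3*t*exp(4*t), -3*t*exp(4*t)]
  [0, -t*exp(4*t) + exp(4*t), -t*exp(4*t)]
  [0, t*exp(4*t), t*exp(4*t) + exp(4*t)]

Strategy: write M = P · J · P⁻¹ where J is a Jordan canonical form, so e^{tM} = P · e^{tJ} · P⁻¹, and e^{tJ} can be computed block-by-block.

M has Jordan form
J =
  [4, 1, 0]
  [0, 4, 0]
  [0, 0, 4]
(up to reordering of blocks).

Per-block formulas:
  For a 2×2 Jordan block J_2(4): exp(t · J_2(4)) = e^(4t)·(I + t·N), where N is the 2×2 nilpotent shift.
  For a 1×1 block at λ = 4: exp(t · [4]) = [e^(4t)].

After assembling e^{tJ} and conjugating by P, we get:

e^{tM} =
  [exp(4*t), -3*t*exp(4*t), -3*t*exp(4*t)]
  [0, -t*exp(4*t) + exp(4*t), -t*exp(4*t)]
  [0, t*exp(4*t), t*exp(4*t) + exp(4*t)]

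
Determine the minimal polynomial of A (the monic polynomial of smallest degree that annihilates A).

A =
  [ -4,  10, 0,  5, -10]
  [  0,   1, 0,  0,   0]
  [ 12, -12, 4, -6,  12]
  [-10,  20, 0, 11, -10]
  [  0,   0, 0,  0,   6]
x^3 - 11*x^2 + 34*x - 24

The characteristic polynomial is χ_A(x) = (x - 6)^2*(x - 4)*(x - 1)^2, so the eigenvalues are known. The minimal polynomial is
  m_A(x) = Π_λ (x − λ)^{k_λ}
where k_λ is the size of the *largest* Jordan block for λ (equivalently, the smallest k with (A − λI)^k v = 0 for every generalised eigenvector v of λ).

  λ = 1: largest Jordan block has size 1, contributing (x − 1)
  λ = 4: largest Jordan block has size 1, contributing (x − 4)
  λ = 6: largest Jordan block has size 1, contributing (x − 6)

So m_A(x) = (x - 6)*(x - 4)*(x - 1) = x^3 - 11*x^2 + 34*x - 24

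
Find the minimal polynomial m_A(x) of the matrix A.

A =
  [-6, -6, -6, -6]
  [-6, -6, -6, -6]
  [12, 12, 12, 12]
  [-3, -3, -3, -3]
x^2 + 3*x

The characteristic polynomial is χ_A(x) = x^3*(x + 3), so the eigenvalues are known. The minimal polynomial is
  m_A(x) = Π_λ (x − λ)^{k_λ}
where k_λ is the size of the *largest* Jordan block for λ (equivalently, the smallest k with (A − λI)^k v = 0 for every generalised eigenvector v of λ).

  λ = -3: largest Jordan block has size 1, contributing (x + 3)
  λ = 0: largest Jordan block has size 1, contributing (x − 0)

So m_A(x) = x*(x + 3) = x^2 + 3*x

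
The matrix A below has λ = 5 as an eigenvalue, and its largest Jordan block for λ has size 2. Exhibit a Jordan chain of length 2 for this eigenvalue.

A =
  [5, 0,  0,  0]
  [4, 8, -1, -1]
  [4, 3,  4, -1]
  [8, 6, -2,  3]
A Jordan chain for λ = 5 of length 2:
v_1 = (0, 4, 4, 8)ᵀ
v_2 = (1, 0, 0, 0)ᵀ

Let N = A − (5)·I. We want v_2 with N^2 v_2 = 0 but N^1 v_2 ≠ 0; then v_{j-1} := N · v_j for j = 2, …, 2.

Pick v_2 = (1, 0, 0, 0)ᵀ.
Then v_1 = N · v_2 = (0, 4, 4, 8)ᵀ.

Sanity check: (A − (5)·I) v_1 = (0, 0, 0, 0)ᵀ = 0. ✓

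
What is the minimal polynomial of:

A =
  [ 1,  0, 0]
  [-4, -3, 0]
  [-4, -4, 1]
x^2 + 2*x - 3

The characteristic polynomial is χ_A(x) = (x - 1)^2*(x + 3), so the eigenvalues are known. The minimal polynomial is
  m_A(x) = Π_λ (x − λ)^{k_λ}
where k_λ is the size of the *largest* Jordan block for λ (equivalently, the smallest k with (A − λI)^k v = 0 for every generalised eigenvector v of λ).

  λ = -3: largest Jordan block has size 1, contributing (x + 3)
  λ = 1: largest Jordan block has size 1, contributing (x − 1)

So m_A(x) = (x - 1)*(x + 3) = x^2 + 2*x - 3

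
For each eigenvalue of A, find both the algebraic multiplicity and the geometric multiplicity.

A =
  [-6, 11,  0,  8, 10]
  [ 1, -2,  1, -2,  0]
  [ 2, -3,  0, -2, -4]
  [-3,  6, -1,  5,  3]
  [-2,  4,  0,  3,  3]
λ = 0: alg = 5, geom = 2

Step 1 — factor the characteristic polynomial to read off the algebraic multiplicities:
  χ_A(x) = x^5

Step 2 — compute geometric multiplicities via the rank-nullity identity g(λ) = n − rank(A − λI):
  rank(A − (0)·I) = 3, so dim ker(A − (0)·I) = n − 3 = 2

Summary:
  λ = 0: algebraic multiplicity = 5, geometric multiplicity = 2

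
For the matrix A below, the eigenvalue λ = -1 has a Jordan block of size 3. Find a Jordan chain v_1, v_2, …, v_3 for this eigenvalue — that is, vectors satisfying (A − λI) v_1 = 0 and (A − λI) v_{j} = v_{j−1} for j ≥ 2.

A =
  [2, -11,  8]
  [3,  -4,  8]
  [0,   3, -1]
A Jordan chain for λ = -1 of length 3:
v_1 = (-24, 0, 9)ᵀ
v_2 = (3, 3, 0)ᵀ
v_3 = (1, 0, 0)ᵀ

Let N = A − (-1)·I. We want v_3 with N^3 v_3 = 0 but N^2 v_3 ≠ 0; then v_{j-1} := N · v_j for j = 3, …, 2.

Pick v_3 = (1, 0, 0)ᵀ.
Then v_2 = N · v_3 = (3, 3, 0)ᵀ.
Then v_1 = N · v_2 = (-24, 0, 9)ᵀ.

Sanity check: (A − (-1)·I) v_1 = (0, 0, 0)ᵀ = 0. ✓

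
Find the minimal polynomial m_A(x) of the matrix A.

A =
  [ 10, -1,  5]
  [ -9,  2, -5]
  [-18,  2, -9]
x^2 - 2*x + 1

The characteristic polynomial is χ_A(x) = (x - 1)^3, so the eigenvalues are known. The minimal polynomial is
  m_A(x) = Π_λ (x − λ)^{k_λ}
where k_λ is the size of the *largest* Jordan block for λ (equivalently, the smallest k with (A − λI)^k v = 0 for every generalised eigenvector v of λ).

  λ = 1: largest Jordan block has size 2, contributing (x − 1)^2

So m_A(x) = (x - 1)^2 = x^2 - 2*x + 1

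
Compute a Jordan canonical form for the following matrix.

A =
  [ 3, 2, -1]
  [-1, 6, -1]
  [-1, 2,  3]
J_2(4) ⊕ J_1(4)

The characteristic polynomial is
  det(x·I − A) = x^3 - 12*x^2 + 48*x - 64 = (x - 4)^3

Eigenvalues and multiplicities (the geometric multiplicity of λ is n − rank(A − λI), which equals the number of Jordan blocks for λ):
  λ = 4: algebraic multiplicity = 3, geometric multiplicity = 2

Determining the block sizes for each eigenvalue:
  λ = 4: 2 blocks summing to 3 forces exactly one block of size 2 and the rest size 1 → block sizes [2, 1]

Assembling the blocks gives a Jordan form
J =
  [4, 1, 0]
  [0, 4, 0]
  [0, 0, 4]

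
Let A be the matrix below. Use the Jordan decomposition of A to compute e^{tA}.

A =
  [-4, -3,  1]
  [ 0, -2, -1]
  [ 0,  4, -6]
e^{tA} =
  [exp(-4*t), -t^2*exp(-4*t) - 3*t*exp(-4*t), t^2*exp(-4*t)/2 + t*exp(-4*t)]
  [0, 2*t*exp(-4*t) + exp(-4*t), -t*exp(-4*t)]
  [0, 4*t*exp(-4*t), -2*t*exp(-4*t) + exp(-4*t)]

Strategy: write A = P · J · P⁻¹ where J is a Jordan canonical form, so e^{tA} = P · e^{tJ} · P⁻¹, and e^{tJ} can be computed block-by-block.

A has Jordan form
J =
  [-4,  1,  0]
  [ 0, -4,  1]
  [ 0,  0, -4]
(up to reordering of blocks).

Per-block formulas:
  For a 3×3 Jordan block J_3(-4): exp(t · J_3(-4)) = e^(-4t)·(I + t·N + (t^2/2)·N^2), where N is the 3×3 nilpotent shift.

After assembling e^{tJ} and conjugating by P, we get:

e^{tA} =
  [exp(-4*t), -t^2*exp(-4*t) - 3*t*exp(-4*t), t^2*exp(-4*t)/2 + t*exp(-4*t)]
  [0, 2*t*exp(-4*t) + exp(-4*t), -t*exp(-4*t)]
  [0, 4*t*exp(-4*t), -2*t*exp(-4*t) + exp(-4*t)]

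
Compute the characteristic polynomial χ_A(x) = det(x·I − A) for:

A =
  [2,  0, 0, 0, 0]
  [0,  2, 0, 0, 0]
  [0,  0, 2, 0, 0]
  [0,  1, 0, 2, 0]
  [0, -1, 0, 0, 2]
x^5 - 10*x^4 + 40*x^3 - 80*x^2 + 80*x - 32

Expanding det(x·I − A) (e.g. by cofactor expansion or by noting that A is similar to its Jordan form J, which has the same characteristic polynomial as A) gives
  χ_A(x) = x^5 - 10*x^4 + 40*x^3 - 80*x^2 + 80*x - 32
which factors as (x - 2)^5. The eigenvalues (with algebraic multiplicities) are λ = 2 with multiplicity 5.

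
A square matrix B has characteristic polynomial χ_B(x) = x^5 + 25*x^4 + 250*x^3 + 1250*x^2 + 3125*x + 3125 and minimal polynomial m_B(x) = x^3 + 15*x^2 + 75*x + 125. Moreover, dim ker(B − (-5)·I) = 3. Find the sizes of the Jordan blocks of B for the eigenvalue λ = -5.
Block sizes for λ = -5: [3, 1, 1]

Step 1 — from the characteristic polynomial, algebraic multiplicity of λ = -5 is 5. From dim ker(B − (-5)·I) = 3, there are exactly 3 Jordan blocks for λ = -5.
Step 2 — from the minimal polynomial, the factor (x + 5)^3 tells us the largest block for λ = -5 has size 3.
Step 3 — with total size 5, 3 blocks, and largest block 3, the block sizes (in nonincreasing order) are [3, 1, 1].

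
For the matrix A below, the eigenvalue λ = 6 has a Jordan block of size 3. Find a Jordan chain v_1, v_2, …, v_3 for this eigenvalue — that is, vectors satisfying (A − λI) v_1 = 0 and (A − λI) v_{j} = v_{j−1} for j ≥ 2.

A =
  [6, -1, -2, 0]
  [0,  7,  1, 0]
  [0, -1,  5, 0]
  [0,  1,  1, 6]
A Jordan chain for λ = 6 of length 3:
v_1 = (1, 0, 0, 0)ᵀ
v_2 = (-1, 1, -1, 1)ᵀ
v_3 = (0, 1, 0, 0)ᵀ

Let N = A − (6)·I. We want v_3 with N^3 v_3 = 0 but N^2 v_3 ≠ 0; then v_{j-1} := N · v_j for j = 3, …, 2.

Pick v_3 = (0, 1, 0, 0)ᵀ.
Then v_2 = N · v_3 = (-1, 1, -1, 1)ᵀ.
Then v_1 = N · v_2 = (1, 0, 0, 0)ᵀ.

Sanity check: (A − (6)·I) v_1 = (0, 0, 0, 0)ᵀ = 0. ✓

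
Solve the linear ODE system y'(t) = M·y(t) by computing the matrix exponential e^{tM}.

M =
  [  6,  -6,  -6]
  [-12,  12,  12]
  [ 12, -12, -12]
e^{tM} =
  [exp(6*t), 1 - exp(6*t), 1 - exp(6*t)]
  [2 - 2*exp(6*t), 2*exp(6*t) - 1, 2*exp(6*t) - 2]
  [2*exp(6*t) - 2, 2 - 2*exp(6*t), 3 - 2*exp(6*t)]

Strategy: write M = P · J · P⁻¹ where J is a Jordan canonical form, so e^{tM} = P · e^{tJ} · P⁻¹, and e^{tJ} can be computed block-by-block.

M has Jordan form
J =
  [0, 0, 0]
  [0, 0, 0]
  [0, 0, 6]
(up to reordering of blocks).

Per-block formulas:
  For a 1×1 block at λ = 6: exp(t · [6]) = [e^(6t)].
  For a 1×1 block at λ = 0: exp(t · [0]) = [e^(0t)].

After assembling e^{tJ} and conjugating by P, we get:

e^{tM} =
  [exp(6*t), 1 - exp(6*t), 1 - exp(6*t)]
  [2 - 2*exp(6*t), 2*exp(6*t) - 1, 2*exp(6*t) - 2]
  [2*exp(6*t) - 2, 2 - 2*exp(6*t), 3 - 2*exp(6*t)]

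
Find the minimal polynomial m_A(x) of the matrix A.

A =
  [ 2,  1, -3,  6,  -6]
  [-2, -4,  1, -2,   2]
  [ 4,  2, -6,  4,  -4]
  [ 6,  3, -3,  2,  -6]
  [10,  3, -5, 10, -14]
x^3 + 12*x^2 + 48*x + 64

The characteristic polynomial is χ_A(x) = (x + 4)^5, so the eigenvalues are known. The minimal polynomial is
  m_A(x) = Π_λ (x − λ)^{k_λ}
where k_λ is the size of the *largest* Jordan block for λ (equivalently, the smallest k with (A − λI)^k v = 0 for every generalised eigenvector v of λ).

  λ = -4: largest Jordan block has size 3, contributing (x + 4)^3

So m_A(x) = (x + 4)^3 = x^3 + 12*x^2 + 48*x + 64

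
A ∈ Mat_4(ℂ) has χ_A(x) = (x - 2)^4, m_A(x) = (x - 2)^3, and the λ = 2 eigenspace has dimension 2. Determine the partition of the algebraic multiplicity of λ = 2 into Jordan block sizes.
Block sizes for λ = 2: [3, 1]

Step 1 — from the characteristic polynomial, algebraic multiplicity of λ = 2 is 4. From dim ker(A − (2)·I) = 2, there are exactly 2 Jordan blocks for λ = 2.
Step 2 — from the minimal polynomial, the factor (x − 2)^3 tells us the largest block for λ = 2 has size 3.
Step 3 — with total size 4, 2 blocks, and largest block 3, the block sizes (in nonincreasing order) are [3, 1].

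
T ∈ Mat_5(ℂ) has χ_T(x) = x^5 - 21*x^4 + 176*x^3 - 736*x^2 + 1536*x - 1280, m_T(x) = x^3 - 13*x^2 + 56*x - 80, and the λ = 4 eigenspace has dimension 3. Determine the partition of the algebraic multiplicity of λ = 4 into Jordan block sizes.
Block sizes for λ = 4: [2, 1, 1]

Step 1 — from the characteristic polynomial, algebraic multiplicity of λ = 4 is 4. From dim ker(T − (4)·I) = 3, there are exactly 3 Jordan blocks for λ = 4.
Step 2 — from the minimal polynomial, the factor (x − 4)^2 tells us the largest block for λ = 4 has size 2.
Step 3 — with total size 4, 3 blocks, and largest block 2, the block sizes (in nonincreasing order) are [2, 1, 1].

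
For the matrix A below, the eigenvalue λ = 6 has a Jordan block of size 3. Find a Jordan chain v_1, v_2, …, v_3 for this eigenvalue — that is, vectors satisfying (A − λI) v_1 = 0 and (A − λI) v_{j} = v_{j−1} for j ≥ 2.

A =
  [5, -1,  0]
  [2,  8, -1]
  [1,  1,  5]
A Jordan chain for λ = 6 of length 3:
v_1 = (-1, 1, 0)ᵀ
v_2 = (-1, 2, 1)ᵀ
v_3 = (1, 0, 0)ᵀ

Let N = A − (6)·I. We want v_3 with N^3 v_3 = 0 but N^2 v_3 ≠ 0; then v_{j-1} := N · v_j for j = 3, …, 2.

Pick v_3 = (1, 0, 0)ᵀ.
Then v_2 = N · v_3 = (-1, 2, 1)ᵀ.
Then v_1 = N · v_2 = (-1, 1, 0)ᵀ.

Sanity check: (A − (6)·I) v_1 = (0, 0, 0)ᵀ = 0. ✓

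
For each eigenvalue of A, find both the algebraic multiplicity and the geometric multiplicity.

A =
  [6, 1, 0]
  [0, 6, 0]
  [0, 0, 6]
λ = 6: alg = 3, geom = 2

Step 1 — factor the characteristic polynomial to read off the algebraic multiplicities:
  χ_A(x) = (x - 6)^3

Step 2 — compute geometric multiplicities via the rank-nullity identity g(λ) = n − rank(A − λI):
  rank(A − (6)·I) = 1, so dim ker(A − (6)·I) = n − 1 = 2

Summary:
  λ = 6: algebraic multiplicity = 3, geometric multiplicity = 2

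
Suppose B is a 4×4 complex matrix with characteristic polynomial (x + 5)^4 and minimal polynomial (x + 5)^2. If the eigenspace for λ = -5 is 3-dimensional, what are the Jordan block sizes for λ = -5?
Block sizes for λ = -5: [2, 1, 1]

Step 1 — from the characteristic polynomial, algebraic multiplicity of λ = -5 is 4. From dim ker(B − (-5)·I) = 3, there are exactly 3 Jordan blocks for λ = -5.
Step 2 — from the minimal polynomial, the factor (x + 5)^2 tells us the largest block for λ = -5 has size 2.
Step 3 — with total size 4, 3 blocks, and largest block 2, the block sizes (in nonincreasing order) are [2, 1, 1].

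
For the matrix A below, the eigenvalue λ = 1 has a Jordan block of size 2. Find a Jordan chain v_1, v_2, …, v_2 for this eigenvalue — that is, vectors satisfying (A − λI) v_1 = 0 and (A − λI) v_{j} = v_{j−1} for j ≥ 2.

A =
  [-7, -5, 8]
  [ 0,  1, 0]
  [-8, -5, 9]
A Jordan chain for λ = 1 of length 2:
v_1 = (-8, 0, -8)ᵀ
v_2 = (1, 0, 0)ᵀ

Let N = A − (1)·I. We want v_2 with N^2 v_2 = 0 but N^1 v_2 ≠ 0; then v_{j-1} := N · v_j for j = 2, …, 2.

Pick v_2 = (1, 0, 0)ᵀ.
Then v_1 = N · v_2 = (-8, 0, -8)ᵀ.

Sanity check: (A − (1)·I) v_1 = (0, 0, 0)ᵀ = 0. ✓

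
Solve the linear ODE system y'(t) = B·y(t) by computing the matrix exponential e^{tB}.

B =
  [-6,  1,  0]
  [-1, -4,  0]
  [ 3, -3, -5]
e^{tB} =
  [-t*exp(-5*t) + exp(-5*t), t*exp(-5*t), 0]
  [-t*exp(-5*t), t*exp(-5*t) + exp(-5*t), 0]
  [3*t*exp(-5*t), -3*t*exp(-5*t), exp(-5*t)]

Strategy: write B = P · J · P⁻¹ where J is a Jordan canonical form, so e^{tB} = P · e^{tJ} · P⁻¹, and e^{tJ} can be computed block-by-block.

B has Jordan form
J =
  [-5,  1,  0]
  [ 0, -5,  0]
  [ 0,  0, -5]
(up to reordering of blocks).

Per-block formulas:
  For a 2×2 Jordan block J_2(-5): exp(t · J_2(-5)) = e^(-5t)·(I + t·N), where N is the 2×2 nilpotent shift.
  For a 1×1 block at λ = -5: exp(t · [-5]) = [e^(-5t)].

After assembling e^{tJ} and conjugating by P, we get:

e^{tB} =
  [-t*exp(-5*t) + exp(-5*t), t*exp(-5*t), 0]
  [-t*exp(-5*t), t*exp(-5*t) + exp(-5*t), 0]
  [3*t*exp(-5*t), -3*t*exp(-5*t), exp(-5*t)]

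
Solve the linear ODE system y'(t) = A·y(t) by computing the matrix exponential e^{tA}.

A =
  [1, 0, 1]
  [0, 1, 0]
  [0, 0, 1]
e^{tA} =
  [exp(t), 0, t*exp(t)]
  [0, exp(t), 0]
  [0, 0, exp(t)]

Strategy: write A = P · J · P⁻¹ where J is a Jordan canonical form, so e^{tA} = P · e^{tJ} · P⁻¹, and e^{tJ} can be computed block-by-block.

A has Jordan form
J =
  [1, 1, 0]
  [0, 1, 0]
  [0, 0, 1]
(up to reordering of blocks).

Per-block formulas:
  For a 1×1 block at λ = 1: exp(t · [1]) = [e^(1t)].
  For a 2×2 Jordan block J_2(1): exp(t · J_2(1)) = e^(1t)·(I + t·N), where N is the 2×2 nilpotent shift.

After assembling e^{tJ} and conjugating by P, we get:

e^{tA} =
  [exp(t), 0, t*exp(t)]
  [0, exp(t), 0]
  [0, 0, exp(t)]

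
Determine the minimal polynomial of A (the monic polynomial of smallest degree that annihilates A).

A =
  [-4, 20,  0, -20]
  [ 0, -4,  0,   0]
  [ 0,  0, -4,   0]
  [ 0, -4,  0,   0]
x^2 + 4*x

The characteristic polynomial is χ_A(x) = x*(x + 4)^3, so the eigenvalues are known. The minimal polynomial is
  m_A(x) = Π_λ (x − λ)^{k_λ}
where k_λ is the size of the *largest* Jordan block for λ (equivalently, the smallest k with (A − λI)^k v = 0 for every generalised eigenvector v of λ).

  λ = -4: largest Jordan block has size 1, contributing (x + 4)
  λ = 0: largest Jordan block has size 1, contributing (x − 0)

So m_A(x) = x*(x + 4) = x^2 + 4*x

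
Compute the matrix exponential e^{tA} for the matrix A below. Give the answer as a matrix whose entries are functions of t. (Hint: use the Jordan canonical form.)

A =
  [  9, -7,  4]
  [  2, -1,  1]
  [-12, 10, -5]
e^{tA} =
  [t^2*exp(t) + 8*t*exp(t) + exp(t), -t^2*exp(t) - 7*t*exp(t), t^2*exp(t)/2 + 4*t*exp(t)]
  [2*t*exp(t), -2*t*exp(t) + exp(t), t*exp(t)]
  [-2*t^2*exp(t) - 12*t*exp(t), 2*t^2*exp(t) + 10*t*exp(t), -t^2*exp(t) - 6*t*exp(t) + exp(t)]

Strategy: write A = P · J · P⁻¹ where J is a Jordan canonical form, so e^{tA} = P · e^{tJ} · P⁻¹, and e^{tJ} can be computed block-by-block.

A has Jordan form
J =
  [1, 1, 0]
  [0, 1, 1]
  [0, 0, 1]
(up to reordering of blocks).

Per-block formulas:
  For a 3×3 Jordan block J_3(1): exp(t · J_3(1)) = e^(1t)·(I + t·N + (t^2/2)·N^2), where N is the 3×3 nilpotent shift.

After assembling e^{tJ} and conjugating by P, we get:

e^{tA} =
  [t^2*exp(t) + 8*t*exp(t) + exp(t), -t^2*exp(t) - 7*t*exp(t), t^2*exp(t)/2 + 4*t*exp(t)]
  [2*t*exp(t), -2*t*exp(t) + exp(t), t*exp(t)]
  [-2*t^2*exp(t) - 12*t*exp(t), 2*t^2*exp(t) + 10*t*exp(t), -t^2*exp(t) - 6*t*exp(t) + exp(t)]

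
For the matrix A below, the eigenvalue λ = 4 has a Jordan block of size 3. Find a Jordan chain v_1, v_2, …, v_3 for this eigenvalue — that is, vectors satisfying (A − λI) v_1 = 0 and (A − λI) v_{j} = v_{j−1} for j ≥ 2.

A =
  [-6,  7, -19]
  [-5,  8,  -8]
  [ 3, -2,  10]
A Jordan chain for λ = 4 of length 3:
v_1 = (8, 6, -2)ᵀ
v_2 = (-10, -5, 3)ᵀ
v_3 = (1, 0, 0)ᵀ

Let N = A − (4)·I. We want v_3 with N^3 v_3 = 0 but N^2 v_3 ≠ 0; then v_{j-1} := N · v_j for j = 3, …, 2.

Pick v_3 = (1, 0, 0)ᵀ.
Then v_2 = N · v_3 = (-10, -5, 3)ᵀ.
Then v_1 = N · v_2 = (8, 6, -2)ᵀ.

Sanity check: (A − (4)·I) v_1 = (0, 0, 0)ᵀ = 0. ✓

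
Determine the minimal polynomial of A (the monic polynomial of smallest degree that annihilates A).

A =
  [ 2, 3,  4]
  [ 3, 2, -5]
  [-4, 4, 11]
x^3 - 15*x^2 + 75*x - 125

The characteristic polynomial is χ_A(x) = (x - 5)^3, so the eigenvalues are known. The minimal polynomial is
  m_A(x) = Π_λ (x − λ)^{k_λ}
where k_λ is the size of the *largest* Jordan block for λ (equivalently, the smallest k with (A − λI)^k v = 0 for every generalised eigenvector v of λ).

  λ = 5: largest Jordan block has size 3, contributing (x − 5)^3

So m_A(x) = (x - 5)^3 = x^3 - 15*x^2 + 75*x - 125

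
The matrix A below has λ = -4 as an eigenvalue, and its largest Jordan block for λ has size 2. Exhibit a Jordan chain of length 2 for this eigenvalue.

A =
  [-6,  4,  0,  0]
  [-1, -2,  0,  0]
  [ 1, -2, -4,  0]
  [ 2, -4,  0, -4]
A Jordan chain for λ = -4 of length 2:
v_1 = (-2, -1, 1, 2)ᵀ
v_2 = (1, 0, 0, 0)ᵀ

Let N = A − (-4)·I. We want v_2 with N^2 v_2 = 0 but N^1 v_2 ≠ 0; then v_{j-1} := N · v_j for j = 2, …, 2.

Pick v_2 = (1, 0, 0, 0)ᵀ.
Then v_1 = N · v_2 = (-2, -1, 1, 2)ᵀ.

Sanity check: (A − (-4)·I) v_1 = (0, 0, 0, 0)ᵀ = 0. ✓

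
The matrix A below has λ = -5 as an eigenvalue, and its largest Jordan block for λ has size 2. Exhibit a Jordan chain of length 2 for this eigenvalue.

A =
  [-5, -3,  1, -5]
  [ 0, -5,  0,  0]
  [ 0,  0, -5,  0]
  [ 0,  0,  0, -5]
A Jordan chain for λ = -5 of length 2:
v_1 = (-3, 0, 0, 0)ᵀ
v_2 = (0, 1, 0, 0)ᵀ

Let N = A − (-5)·I. We want v_2 with N^2 v_2 = 0 but N^1 v_2 ≠ 0; then v_{j-1} := N · v_j for j = 2, …, 2.

Pick v_2 = (0, 1, 0, 0)ᵀ.
Then v_1 = N · v_2 = (-3, 0, 0, 0)ᵀ.

Sanity check: (A − (-5)·I) v_1 = (0, 0, 0, 0)ᵀ = 0. ✓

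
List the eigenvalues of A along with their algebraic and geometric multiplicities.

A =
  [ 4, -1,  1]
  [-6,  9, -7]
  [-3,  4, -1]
λ = 4: alg = 3, geom = 1

Step 1 — factor the characteristic polynomial to read off the algebraic multiplicities:
  χ_A(x) = (x - 4)^3

Step 2 — compute geometric multiplicities via the rank-nullity identity g(λ) = n − rank(A − λI):
  rank(A − (4)·I) = 2, so dim ker(A − (4)·I) = n − 2 = 1

Summary:
  λ = 4: algebraic multiplicity = 3, geometric multiplicity = 1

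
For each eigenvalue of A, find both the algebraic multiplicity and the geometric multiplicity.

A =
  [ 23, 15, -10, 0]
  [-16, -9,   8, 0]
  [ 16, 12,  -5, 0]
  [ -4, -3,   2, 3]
λ = 3: alg = 4, geom = 3

Step 1 — factor the characteristic polynomial to read off the algebraic multiplicities:
  χ_A(x) = (x - 3)^4

Step 2 — compute geometric multiplicities via the rank-nullity identity g(λ) = n − rank(A − λI):
  rank(A − (3)·I) = 1, so dim ker(A − (3)·I) = n − 1 = 3

Summary:
  λ = 3: algebraic multiplicity = 4, geometric multiplicity = 3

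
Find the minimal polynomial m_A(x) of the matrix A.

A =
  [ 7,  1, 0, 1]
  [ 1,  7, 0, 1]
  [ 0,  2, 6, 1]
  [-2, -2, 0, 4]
x^2 - 12*x + 36

The characteristic polynomial is χ_A(x) = (x - 6)^4, so the eigenvalues are known. The minimal polynomial is
  m_A(x) = Π_λ (x − λ)^{k_λ}
where k_λ is the size of the *largest* Jordan block for λ (equivalently, the smallest k with (A − λI)^k v = 0 for every generalised eigenvector v of λ).

  λ = 6: largest Jordan block has size 2, contributing (x − 6)^2

So m_A(x) = (x - 6)^2 = x^2 - 12*x + 36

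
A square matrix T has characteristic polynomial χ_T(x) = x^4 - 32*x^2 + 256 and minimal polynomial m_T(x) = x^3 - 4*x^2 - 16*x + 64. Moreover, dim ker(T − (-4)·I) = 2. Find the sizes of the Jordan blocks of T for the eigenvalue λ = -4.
Block sizes for λ = -4: [1, 1]

Step 1 — from the characteristic polynomial, algebraic multiplicity of λ = -4 is 2. From dim ker(T − (-4)·I) = 2, there are exactly 2 Jordan blocks for λ = -4.
Step 2 — from the minimal polynomial, the factor (x + 4) tells us the largest block for λ = -4 has size 1.
Step 3 — with total size 2, 2 blocks, and largest block 1, the block sizes (in nonincreasing order) are [1, 1].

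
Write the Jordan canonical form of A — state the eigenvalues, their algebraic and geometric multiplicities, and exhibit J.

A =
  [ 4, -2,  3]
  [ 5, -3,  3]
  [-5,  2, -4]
J_2(-1) ⊕ J_1(-1)

The characteristic polynomial is
  det(x·I − A) = x^3 + 3*x^2 + 3*x + 1 = (x + 1)^3

Eigenvalues and multiplicities (the geometric multiplicity of λ is n − rank(A − λI), which equals the number of Jordan blocks for λ):
  λ = -1: algebraic multiplicity = 3, geometric multiplicity = 2

Determining the block sizes for each eigenvalue:
  λ = -1: 2 blocks summing to 3 forces exactly one block of size 2 and the rest size 1 → block sizes [2, 1]

Assembling the blocks gives a Jordan form
J =
  [-1,  1,  0]
  [ 0, -1,  0]
  [ 0,  0, -1]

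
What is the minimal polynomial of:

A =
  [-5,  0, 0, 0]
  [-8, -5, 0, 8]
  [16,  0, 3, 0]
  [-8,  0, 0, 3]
x^2 + 2*x - 15

The characteristic polynomial is χ_A(x) = (x - 3)^2*(x + 5)^2, so the eigenvalues are known. The minimal polynomial is
  m_A(x) = Π_λ (x − λ)^{k_λ}
where k_λ is the size of the *largest* Jordan block for λ (equivalently, the smallest k with (A − λI)^k v = 0 for every generalised eigenvector v of λ).

  λ = -5: largest Jordan block has size 1, contributing (x + 5)
  λ = 3: largest Jordan block has size 1, contributing (x − 3)

So m_A(x) = (x - 3)*(x + 5) = x^2 + 2*x - 15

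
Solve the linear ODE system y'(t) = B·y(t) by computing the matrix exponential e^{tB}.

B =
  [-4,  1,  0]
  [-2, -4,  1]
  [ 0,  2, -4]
e^{tB} =
  [-t^2*exp(-4*t) + exp(-4*t), t*exp(-4*t), t^2*exp(-4*t)/2]
  [-2*t*exp(-4*t), exp(-4*t), t*exp(-4*t)]
  [-2*t^2*exp(-4*t), 2*t*exp(-4*t), t^2*exp(-4*t) + exp(-4*t)]

Strategy: write B = P · J · P⁻¹ where J is a Jordan canonical form, so e^{tB} = P · e^{tJ} · P⁻¹, and e^{tJ} can be computed block-by-block.

B has Jordan form
J =
  [-4,  1,  0]
  [ 0, -4,  1]
  [ 0,  0, -4]
(up to reordering of blocks).

Per-block formulas:
  For a 3×3 Jordan block J_3(-4): exp(t · J_3(-4)) = e^(-4t)·(I + t·N + (t^2/2)·N^2), where N is the 3×3 nilpotent shift.

After assembling e^{tJ} and conjugating by P, we get:

e^{tB} =
  [-t^2*exp(-4*t) + exp(-4*t), t*exp(-4*t), t^2*exp(-4*t)/2]
  [-2*t*exp(-4*t), exp(-4*t), t*exp(-4*t)]
  [-2*t^2*exp(-4*t), 2*t*exp(-4*t), t^2*exp(-4*t) + exp(-4*t)]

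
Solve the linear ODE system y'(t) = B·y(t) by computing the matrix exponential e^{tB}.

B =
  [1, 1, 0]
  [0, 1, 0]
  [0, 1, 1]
e^{tB} =
  [exp(t), t*exp(t), 0]
  [0, exp(t), 0]
  [0, t*exp(t), exp(t)]

Strategy: write B = P · J · P⁻¹ where J is a Jordan canonical form, so e^{tB} = P · e^{tJ} · P⁻¹, and e^{tJ} can be computed block-by-block.

B has Jordan form
J =
  [1, 1, 0]
  [0, 1, 0]
  [0, 0, 1]
(up to reordering of blocks).

Per-block formulas:
  For a 2×2 Jordan block J_2(1): exp(t · J_2(1)) = e^(1t)·(I + t·N), where N is the 2×2 nilpotent shift.
  For a 1×1 block at λ = 1: exp(t · [1]) = [e^(1t)].

After assembling e^{tJ} and conjugating by P, we get:

e^{tB} =
  [exp(t), t*exp(t), 0]
  [0, exp(t), 0]
  [0, t*exp(t), exp(t)]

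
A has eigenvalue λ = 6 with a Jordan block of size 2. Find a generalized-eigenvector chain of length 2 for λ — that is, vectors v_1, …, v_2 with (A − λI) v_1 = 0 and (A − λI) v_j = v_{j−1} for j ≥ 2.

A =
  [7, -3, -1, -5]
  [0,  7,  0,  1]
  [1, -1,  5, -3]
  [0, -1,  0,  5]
A Jordan chain for λ = 6 of length 2:
v_1 = (1, 0, 1, 0)ᵀ
v_2 = (1, 0, 0, 0)ᵀ

Let N = A − (6)·I. We want v_2 with N^2 v_2 = 0 but N^1 v_2 ≠ 0; then v_{j-1} := N · v_j for j = 2, …, 2.

Pick v_2 = (1, 0, 0, 0)ᵀ.
Then v_1 = N · v_2 = (1, 0, 1, 0)ᵀ.

Sanity check: (A − (6)·I) v_1 = (0, 0, 0, 0)ᵀ = 0. ✓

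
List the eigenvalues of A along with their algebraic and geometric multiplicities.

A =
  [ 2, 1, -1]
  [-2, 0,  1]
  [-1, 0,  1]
λ = 1: alg = 3, geom = 1

Step 1 — factor the characteristic polynomial to read off the algebraic multiplicities:
  χ_A(x) = (x - 1)^3

Step 2 — compute geometric multiplicities via the rank-nullity identity g(λ) = n − rank(A − λI):
  rank(A − (1)·I) = 2, so dim ker(A − (1)·I) = n − 2 = 1

Summary:
  λ = 1: algebraic multiplicity = 3, geometric multiplicity = 1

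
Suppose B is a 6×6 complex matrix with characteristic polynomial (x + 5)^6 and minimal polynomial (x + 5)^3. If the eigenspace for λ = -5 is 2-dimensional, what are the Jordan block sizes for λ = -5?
Block sizes for λ = -5: [3, 3]

Step 1 — from the characteristic polynomial, algebraic multiplicity of λ = -5 is 6. From dim ker(B − (-5)·I) = 2, there are exactly 2 Jordan blocks for λ = -5.
Step 2 — from the minimal polynomial, the factor (x + 5)^3 tells us the largest block for λ = -5 has size 3.
Step 3 — with total size 6, 2 blocks, and largest block 3, the block sizes (in nonincreasing order) are [3, 3].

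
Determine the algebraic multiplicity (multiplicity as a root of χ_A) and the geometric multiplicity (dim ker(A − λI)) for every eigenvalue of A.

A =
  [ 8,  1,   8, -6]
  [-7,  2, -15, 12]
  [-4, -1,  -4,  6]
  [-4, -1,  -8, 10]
λ = 4: alg = 4, geom = 2

Step 1 — factor the characteristic polynomial to read off the algebraic multiplicities:
  χ_A(x) = (x - 4)^4

Step 2 — compute geometric multiplicities via the rank-nullity identity g(λ) = n − rank(A − λI):
  rank(A − (4)·I) = 2, so dim ker(A − (4)·I) = n − 2 = 2

Summary:
  λ = 4: algebraic multiplicity = 4, geometric multiplicity = 2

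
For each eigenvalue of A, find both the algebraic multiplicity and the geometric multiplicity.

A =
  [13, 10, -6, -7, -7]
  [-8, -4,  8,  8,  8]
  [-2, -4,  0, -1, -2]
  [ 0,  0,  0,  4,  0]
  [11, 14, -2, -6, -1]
λ = -4: alg = 1, geom = 1; λ = 4: alg = 4, geom = 2

Step 1 — factor the characteristic polynomial to read off the algebraic multiplicities:
  χ_A(x) = (x - 4)^4*(x + 4)

Step 2 — compute geometric multiplicities via the rank-nullity identity g(λ) = n − rank(A − λI):
  rank(A − (-4)·I) = 4, so dim ker(A − (-4)·I) = n − 4 = 1
  rank(A − (4)·I) = 3, so dim ker(A − (4)·I) = n − 3 = 2

Summary:
  λ = -4: algebraic multiplicity = 1, geometric multiplicity = 1
  λ = 4: algebraic multiplicity = 4, geometric multiplicity = 2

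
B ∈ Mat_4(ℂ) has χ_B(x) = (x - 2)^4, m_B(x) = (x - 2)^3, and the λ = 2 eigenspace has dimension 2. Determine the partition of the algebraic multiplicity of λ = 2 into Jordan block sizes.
Block sizes for λ = 2: [3, 1]

Step 1 — from the characteristic polynomial, algebraic multiplicity of λ = 2 is 4. From dim ker(B − (2)·I) = 2, there are exactly 2 Jordan blocks for λ = 2.
Step 2 — from the minimal polynomial, the factor (x − 2)^3 tells us the largest block for λ = 2 has size 3.
Step 3 — with total size 4, 2 blocks, and largest block 3, the block sizes (in nonincreasing order) are [3, 1].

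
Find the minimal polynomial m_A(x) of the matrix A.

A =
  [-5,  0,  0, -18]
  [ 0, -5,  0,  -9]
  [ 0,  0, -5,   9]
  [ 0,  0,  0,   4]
x^2 + x - 20

The characteristic polynomial is χ_A(x) = (x - 4)*(x + 5)^3, so the eigenvalues are known. The minimal polynomial is
  m_A(x) = Π_λ (x − λ)^{k_λ}
where k_λ is the size of the *largest* Jordan block for λ (equivalently, the smallest k with (A − λI)^k v = 0 for every generalised eigenvector v of λ).

  λ = -5: largest Jordan block has size 1, contributing (x + 5)
  λ = 4: largest Jordan block has size 1, contributing (x − 4)

So m_A(x) = (x - 4)*(x + 5) = x^2 + x - 20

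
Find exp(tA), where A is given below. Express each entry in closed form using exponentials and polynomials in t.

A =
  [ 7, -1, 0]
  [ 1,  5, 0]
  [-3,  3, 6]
e^{tA} =
  [t*exp(6*t) + exp(6*t), -t*exp(6*t), 0]
  [t*exp(6*t), -t*exp(6*t) + exp(6*t), 0]
  [-3*t*exp(6*t), 3*t*exp(6*t), exp(6*t)]

Strategy: write A = P · J · P⁻¹ where J is a Jordan canonical form, so e^{tA} = P · e^{tJ} · P⁻¹, and e^{tJ} can be computed block-by-block.

A has Jordan form
J =
  [6, 1, 0]
  [0, 6, 0]
  [0, 0, 6]
(up to reordering of blocks).

Per-block formulas:
  For a 2×2 Jordan block J_2(6): exp(t · J_2(6)) = e^(6t)·(I + t·N), where N is the 2×2 nilpotent shift.
  For a 1×1 block at λ = 6: exp(t · [6]) = [e^(6t)].

After assembling e^{tJ} and conjugating by P, we get:

e^{tA} =
  [t*exp(6*t) + exp(6*t), -t*exp(6*t), 0]
  [t*exp(6*t), -t*exp(6*t) + exp(6*t), 0]
  [-3*t*exp(6*t), 3*t*exp(6*t), exp(6*t)]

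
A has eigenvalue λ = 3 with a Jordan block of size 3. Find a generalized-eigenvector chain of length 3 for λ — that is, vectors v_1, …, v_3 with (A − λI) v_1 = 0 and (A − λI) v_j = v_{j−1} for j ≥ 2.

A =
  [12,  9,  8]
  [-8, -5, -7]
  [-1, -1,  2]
A Jordan chain for λ = 3 of length 3:
v_1 = (1, -1, 0)ᵀ
v_2 = (9, -8, -1)ᵀ
v_3 = (1, 0, 0)ᵀ

Let N = A − (3)·I. We want v_3 with N^3 v_3 = 0 but N^2 v_3 ≠ 0; then v_{j-1} := N · v_j for j = 3, …, 2.

Pick v_3 = (1, 0, 0)ᵀ.
Then v_2 = N · v_3 = (9, -8, -1)ᵀ.
Then v_1 = N · v_2 = (1, -1, 0)ᵀ.

Sanity check: (A − (3)·I) v_1 = (0, 0, 0)ᵀ = 0. ✓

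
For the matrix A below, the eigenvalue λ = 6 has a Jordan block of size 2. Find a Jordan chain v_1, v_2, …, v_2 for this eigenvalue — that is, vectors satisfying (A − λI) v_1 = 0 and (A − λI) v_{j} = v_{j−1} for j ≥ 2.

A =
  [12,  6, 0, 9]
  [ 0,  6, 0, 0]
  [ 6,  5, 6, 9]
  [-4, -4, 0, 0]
A Jordan chain for λ = 6 of length 2:
v_1 = (6, 0, 6, -4)ᵀ
v_2 = (1, 0, 0, 0)ᵀ

Let N = A − (6)·I. We want v_2 with N^2 v_2 = 0 but N^1 v_2 ≠ 0; then v_{j-1} := N · v_j for j = 2, …, 2.

Pick v_2 = (1, 0, 0, 0)ᵀ.
Then v_1 = N · v_2 = (6, 0, 6, -4)ᵀ.

Sanity check: (A − (6)·I) v_1 = (0, 0, 0, 0)ᵀ = 0. ✓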